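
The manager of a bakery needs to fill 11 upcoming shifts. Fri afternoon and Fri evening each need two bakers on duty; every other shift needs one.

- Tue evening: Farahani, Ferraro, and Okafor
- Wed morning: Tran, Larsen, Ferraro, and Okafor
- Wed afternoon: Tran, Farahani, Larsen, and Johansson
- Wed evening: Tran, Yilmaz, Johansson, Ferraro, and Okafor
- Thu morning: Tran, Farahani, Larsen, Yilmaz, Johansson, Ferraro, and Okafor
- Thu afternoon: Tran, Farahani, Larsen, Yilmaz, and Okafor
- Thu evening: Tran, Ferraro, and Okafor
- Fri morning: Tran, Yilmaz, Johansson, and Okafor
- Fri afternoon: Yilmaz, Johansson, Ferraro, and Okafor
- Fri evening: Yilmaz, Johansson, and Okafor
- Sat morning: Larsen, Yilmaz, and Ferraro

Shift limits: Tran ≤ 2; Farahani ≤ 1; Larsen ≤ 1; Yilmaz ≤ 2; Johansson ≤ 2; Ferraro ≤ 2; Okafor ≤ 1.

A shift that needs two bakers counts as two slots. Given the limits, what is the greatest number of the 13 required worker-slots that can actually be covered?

11

Total capacity across all bakers is 2+1+1+2+2+2+1 = 11, and 13 slots are needed, so at most 11 can be filled.
An assignment achieving 11: Tue evening→Farahani, Wed morning→Tran, Wed afternoon→Johansson, Wed evening→Ferraro, Thu evening→Tran, Fri morning→Yilmaz, Fri afternoon→Ferraro+Okafor, Fri evening→Yilmaz+Johansson, Sat morning→Larsen.
Loads: Tran 2/2, Farahani 1/1, Larsen 1/1, Yilmaz 2/2, Johansson 2/2, Ferraro 2/2, Okafor 1/1.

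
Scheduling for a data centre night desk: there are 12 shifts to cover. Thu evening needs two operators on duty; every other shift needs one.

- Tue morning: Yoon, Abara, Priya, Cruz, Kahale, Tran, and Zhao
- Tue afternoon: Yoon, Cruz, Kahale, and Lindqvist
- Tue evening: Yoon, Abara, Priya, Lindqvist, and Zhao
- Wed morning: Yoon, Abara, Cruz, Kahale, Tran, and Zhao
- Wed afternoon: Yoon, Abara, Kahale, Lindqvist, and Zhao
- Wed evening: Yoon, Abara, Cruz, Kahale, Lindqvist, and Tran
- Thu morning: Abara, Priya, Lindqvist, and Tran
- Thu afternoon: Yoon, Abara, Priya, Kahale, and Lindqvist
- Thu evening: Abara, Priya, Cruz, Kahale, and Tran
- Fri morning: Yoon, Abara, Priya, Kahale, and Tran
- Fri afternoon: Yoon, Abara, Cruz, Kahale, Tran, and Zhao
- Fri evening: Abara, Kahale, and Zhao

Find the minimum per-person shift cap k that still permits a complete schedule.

2

With 8 operators and 13 worker-slots to fill, someone must work at least ⌈13/8⌉ = 2 shifts, so k ≥ 2.
k = 2 works: Tue morning→Zhao, Tue afternoon→Yoon, Tue evening→Yoon, Wed morning→Cruz, Wed afternoon→Kahale, Wed evening→Cruz, Thu morning→Abara, Thu afternoon→Priya, Thu evening→Kahale+Tran, Fri morning→Priya, Fri afternoon→Tran, Fri evening→Abara.
Loads: Yoon 2, Abara 2, Priya 2, Cruz 2, Kahale 2, Lindqvist 0, Tran 2, Zhao 1 — all ≤ 2.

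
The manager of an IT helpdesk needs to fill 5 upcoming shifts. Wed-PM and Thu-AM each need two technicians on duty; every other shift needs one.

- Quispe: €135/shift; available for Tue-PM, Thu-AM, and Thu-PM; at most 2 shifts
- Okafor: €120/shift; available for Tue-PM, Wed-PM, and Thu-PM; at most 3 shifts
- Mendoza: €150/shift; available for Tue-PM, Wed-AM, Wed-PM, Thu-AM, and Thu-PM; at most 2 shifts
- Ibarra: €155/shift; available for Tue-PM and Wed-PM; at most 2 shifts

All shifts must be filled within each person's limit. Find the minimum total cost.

€950

Wed-AM can only be covered by Mendoza, so that assignment is forced.
Thu-AM can only be covered by Quispe and Mendoza, so that assignment is forced.
Picking the cheapest available technician for each shift independently would cost €945, but that ignores the shift limits.
An optimal schedule: Tue-PM→Okafor, Wed-AM→Mendoza, Wed-PM→Okafor+Ibarra, Thu-AM→Quispe+Mendoza, Thu-PM→Okafor.
Total: 120 + 150 + 120 + 155 + 135 + 150 + 120 = €950.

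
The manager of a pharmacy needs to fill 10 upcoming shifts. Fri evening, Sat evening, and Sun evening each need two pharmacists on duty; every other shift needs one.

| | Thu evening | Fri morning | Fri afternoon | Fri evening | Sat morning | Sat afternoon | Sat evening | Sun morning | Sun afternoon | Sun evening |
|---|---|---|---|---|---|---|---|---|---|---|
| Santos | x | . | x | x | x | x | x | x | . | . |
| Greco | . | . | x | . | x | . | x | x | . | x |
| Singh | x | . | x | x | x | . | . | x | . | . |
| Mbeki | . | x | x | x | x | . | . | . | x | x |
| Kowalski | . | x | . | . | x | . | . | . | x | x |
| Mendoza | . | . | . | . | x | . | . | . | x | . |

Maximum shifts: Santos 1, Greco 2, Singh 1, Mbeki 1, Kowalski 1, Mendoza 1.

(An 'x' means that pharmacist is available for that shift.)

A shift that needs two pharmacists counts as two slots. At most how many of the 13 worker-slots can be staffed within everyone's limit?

Total capacity across all pharmacists is 1+2+1+1+1+1 = 7, and 13 slots are needed, so at most 7 can be filled.
An assignment achieving 7: Thu evening→Singh, Fri morning→Mbeki, Sat morning→Mendoza, Sat afternoon→Santos, Sat evening→Greco, Sun morning→Greco, Sun afternoon→Kowalski.
Loads: Santos 1/1, Greco 2/2, Singh 1/1, Mbeki 1/1, Kowalski 1/1, Mendoza 1/1.

7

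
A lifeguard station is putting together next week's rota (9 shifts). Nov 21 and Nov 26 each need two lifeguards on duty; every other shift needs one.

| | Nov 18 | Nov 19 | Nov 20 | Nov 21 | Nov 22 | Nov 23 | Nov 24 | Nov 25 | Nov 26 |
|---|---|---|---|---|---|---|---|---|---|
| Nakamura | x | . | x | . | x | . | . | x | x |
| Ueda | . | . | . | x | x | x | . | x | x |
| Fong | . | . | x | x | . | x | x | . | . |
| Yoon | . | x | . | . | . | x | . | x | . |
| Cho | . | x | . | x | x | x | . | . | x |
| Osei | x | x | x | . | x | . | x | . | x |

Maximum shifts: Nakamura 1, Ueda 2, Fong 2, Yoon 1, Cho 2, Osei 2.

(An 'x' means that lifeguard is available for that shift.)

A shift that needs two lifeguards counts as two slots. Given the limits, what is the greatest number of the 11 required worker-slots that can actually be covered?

Total capacity across all lifeguards is 1+2+2+1+2+2 = 10, and 11 slots are needed, so at most 10 can be filled.
An assignment achieving 10: Nov 18→Nakamura, Nov 19→Yoon, Nov 20→Fong, Nov 21→Ueda+Cho, Nov 22→Osei, Nov 23→Cho, Nov 24→Fong, Nov 25→Ueda, Nov 26→Osei.
Loads: Nakamura 1/1, Ueda 2/2, Fong 2/2, Yoon 1/1, Cho 2/2, Osei 2/2.

10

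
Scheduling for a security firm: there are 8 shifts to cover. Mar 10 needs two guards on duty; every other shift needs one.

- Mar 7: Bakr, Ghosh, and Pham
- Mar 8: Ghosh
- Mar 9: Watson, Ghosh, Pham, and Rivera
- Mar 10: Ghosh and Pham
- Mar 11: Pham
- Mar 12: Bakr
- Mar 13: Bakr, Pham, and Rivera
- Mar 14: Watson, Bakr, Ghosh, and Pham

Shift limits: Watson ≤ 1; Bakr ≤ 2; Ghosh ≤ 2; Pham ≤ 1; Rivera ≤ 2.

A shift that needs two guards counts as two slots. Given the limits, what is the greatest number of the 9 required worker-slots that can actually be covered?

Total capacity across all guards is 1+2+2+1+2 = 8, and 9 slots are needed, so at most 8 can be filled.
An assignment achieving 8: Mar 7→Bakr, Mar 8→Ghosh, Mar 9→Rivera, Mar 10→Ghosh, Mar 11→Pham, Mar 12→Bakr, Mar 13→Rivera, Mar 14→Watson.
Loads: Watson 1/1, Bakr 2/2, Ghosh 2/2, Pham 1/1, Rivera 2/2.

8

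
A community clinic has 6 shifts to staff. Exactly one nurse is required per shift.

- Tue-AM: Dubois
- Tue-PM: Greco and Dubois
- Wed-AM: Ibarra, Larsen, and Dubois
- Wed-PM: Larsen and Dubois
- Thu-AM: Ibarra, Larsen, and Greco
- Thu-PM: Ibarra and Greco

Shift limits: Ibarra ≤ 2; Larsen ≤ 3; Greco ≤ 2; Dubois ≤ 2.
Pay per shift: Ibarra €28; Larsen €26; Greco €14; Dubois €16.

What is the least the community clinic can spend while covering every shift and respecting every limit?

Tue-AM can only be covered by Dubois, so that assignment is forced.
Picking the cheapest available nurse for each shift independently would cost €90, but that ignores the shift limits.
An optimal schedule: Tue-AM→Dubois, Tue-PM→Greco, Wed-AM→Larsen, Wed-PM→Dubois, Thu-AM→Larsen, Thu-PM→Greco.
Total: 16 + 14 + 26 + 16 + 26 + 14 = €112.

€112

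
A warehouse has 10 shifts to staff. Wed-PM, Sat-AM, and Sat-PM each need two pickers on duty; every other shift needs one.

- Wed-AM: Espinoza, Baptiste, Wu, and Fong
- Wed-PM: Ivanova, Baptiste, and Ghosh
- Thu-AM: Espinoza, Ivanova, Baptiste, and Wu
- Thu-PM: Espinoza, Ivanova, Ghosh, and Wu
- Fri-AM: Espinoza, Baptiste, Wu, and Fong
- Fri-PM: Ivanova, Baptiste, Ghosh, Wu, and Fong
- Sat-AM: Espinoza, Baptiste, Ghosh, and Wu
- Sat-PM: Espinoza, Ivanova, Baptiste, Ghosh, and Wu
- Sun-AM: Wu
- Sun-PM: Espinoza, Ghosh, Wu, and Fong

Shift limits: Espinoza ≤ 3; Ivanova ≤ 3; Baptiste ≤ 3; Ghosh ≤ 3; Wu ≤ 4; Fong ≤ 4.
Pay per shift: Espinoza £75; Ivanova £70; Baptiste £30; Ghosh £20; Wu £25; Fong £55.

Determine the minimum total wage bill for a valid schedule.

£415

Sun-AM can only be covered by Wu, so that assignment is forced.
Picking the cheapest available picker for each shift independently would cost £300, but that ignores the shift limits.
An optimal schedule: Wed-AM→Wu, Wed-PM→Ghosh+Baptiste, Thu-AM→Wu, Thu-PM→Ghosh, Fri-AM→Fong, Fri-PM→Fong, Sat-AM→Ghosh+Baptiste, Sat-PM→Wu+Baptiste, Sun-AM→Wu, Sun-PM→Fong.
Total: 25 + 20 + 30 + 25 + 20 + 55 + 55 + 20 + 30 + 25 + 30 + 25 + 55 = £415.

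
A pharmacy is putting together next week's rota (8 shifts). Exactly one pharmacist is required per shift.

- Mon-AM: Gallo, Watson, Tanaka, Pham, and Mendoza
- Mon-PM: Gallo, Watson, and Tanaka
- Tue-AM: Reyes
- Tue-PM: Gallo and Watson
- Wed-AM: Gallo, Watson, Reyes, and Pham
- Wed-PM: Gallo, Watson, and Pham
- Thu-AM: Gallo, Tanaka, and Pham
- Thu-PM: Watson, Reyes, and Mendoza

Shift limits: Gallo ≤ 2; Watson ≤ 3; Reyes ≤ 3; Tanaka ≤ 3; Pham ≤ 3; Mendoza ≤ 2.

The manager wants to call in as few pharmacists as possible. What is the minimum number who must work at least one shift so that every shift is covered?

8 slots to fill and no one can take more than 3, so at least ⌈8/3⌉ = 3 pharmacists are needed.
Gallo, Watson, and Reyes alone can cover everything: Mon-AM→Gallo, Mon-PM→Watson, Tue-AM→Reyes, Tue-PM→Watson, Wed-AM→Reyes, Wed-PM→Watson, Thu-AM→Gallo, Thu-PM→Reyes.

3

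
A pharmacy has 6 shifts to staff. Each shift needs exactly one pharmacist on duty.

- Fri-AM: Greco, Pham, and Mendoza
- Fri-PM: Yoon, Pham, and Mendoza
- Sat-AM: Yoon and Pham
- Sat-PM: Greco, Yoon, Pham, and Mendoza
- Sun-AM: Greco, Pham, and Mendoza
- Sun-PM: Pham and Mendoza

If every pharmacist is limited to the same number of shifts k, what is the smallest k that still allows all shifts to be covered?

With 4 pharmacists and 6 worker-slots to fill, someone must work at least ⌈6/4⌉ = 2 shifts, so k ≥ 2.
k = 2 works: Fri-AM→Greco, Fri-PM→Yoon, Sat-AM→Yoon, Sat-PM→Pham, Sun-AM→Greco, Sun-PM→Pham.
Loads: Greco 2, Yoon 2, Pham 2, Mendoza 0 — all ≤ 2.

2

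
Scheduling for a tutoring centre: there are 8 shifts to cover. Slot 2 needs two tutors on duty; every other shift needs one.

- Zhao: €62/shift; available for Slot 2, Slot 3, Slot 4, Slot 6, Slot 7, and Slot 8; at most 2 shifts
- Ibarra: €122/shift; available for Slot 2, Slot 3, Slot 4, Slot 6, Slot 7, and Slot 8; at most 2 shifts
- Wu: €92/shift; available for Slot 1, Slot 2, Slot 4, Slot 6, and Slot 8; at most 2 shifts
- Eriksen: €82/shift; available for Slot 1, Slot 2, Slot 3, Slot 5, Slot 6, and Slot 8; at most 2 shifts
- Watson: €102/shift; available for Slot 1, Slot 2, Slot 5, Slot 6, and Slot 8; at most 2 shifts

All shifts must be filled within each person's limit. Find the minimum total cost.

Picking the cheapest available tutor for each shift independently would cost €618, but that ignores the shift limits.
An optimal schedule: Slot 1→Eriksen, Slot 2→Watson+Ibarra, Slot 3→Zhao, Slot 4→Wu, Slot 5→Eriksen, Slot 6→Wu, Slot 7→Zhao, Slot 8→Watson.
Total: 82 + 102 + 122 + 62 + 92 + 82 + 92 + 62 + 102 = €798.

€798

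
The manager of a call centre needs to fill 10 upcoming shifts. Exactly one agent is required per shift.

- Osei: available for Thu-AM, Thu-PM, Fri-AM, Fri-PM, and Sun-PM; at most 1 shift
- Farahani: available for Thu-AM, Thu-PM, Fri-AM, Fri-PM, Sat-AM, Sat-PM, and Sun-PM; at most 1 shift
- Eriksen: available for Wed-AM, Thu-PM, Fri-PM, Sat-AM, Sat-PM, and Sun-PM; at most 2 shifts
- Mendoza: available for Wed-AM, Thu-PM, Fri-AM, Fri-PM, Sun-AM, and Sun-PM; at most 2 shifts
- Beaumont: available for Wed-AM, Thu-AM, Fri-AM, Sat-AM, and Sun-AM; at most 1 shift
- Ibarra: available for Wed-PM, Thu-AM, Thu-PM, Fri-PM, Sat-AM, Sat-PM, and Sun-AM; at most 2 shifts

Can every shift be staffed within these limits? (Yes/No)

Total capacity is 1+1+2+2+1+2 = 9 but 10 worker-slots are needed — infeasible.

No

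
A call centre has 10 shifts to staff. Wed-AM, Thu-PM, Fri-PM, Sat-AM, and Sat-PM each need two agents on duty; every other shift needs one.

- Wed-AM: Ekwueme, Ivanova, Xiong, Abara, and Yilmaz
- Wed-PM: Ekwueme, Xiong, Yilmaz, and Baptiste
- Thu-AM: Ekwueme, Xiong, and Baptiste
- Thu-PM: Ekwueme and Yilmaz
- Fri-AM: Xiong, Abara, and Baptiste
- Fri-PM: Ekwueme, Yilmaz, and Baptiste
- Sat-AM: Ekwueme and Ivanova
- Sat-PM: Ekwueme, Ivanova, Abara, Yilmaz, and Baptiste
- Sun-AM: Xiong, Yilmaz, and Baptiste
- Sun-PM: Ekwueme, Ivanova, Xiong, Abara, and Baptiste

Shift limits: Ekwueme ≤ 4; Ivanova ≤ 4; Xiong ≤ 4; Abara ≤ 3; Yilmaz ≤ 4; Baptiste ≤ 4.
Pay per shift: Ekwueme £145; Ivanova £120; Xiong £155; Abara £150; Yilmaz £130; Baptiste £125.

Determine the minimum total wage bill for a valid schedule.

Thu-PM can only be covered by Ekwueme and Yilmaz, so that assignment is forced.
Sat-AM can only be covered by Ekwueme and Ivanova, so that assignment is forced.
Picking the cheapest available agent for each shift independently would cost £1910, but that ignores the shift limits.
An optimal schedule: Wed-AM→Ivanova+Yilmaz, Wed-PM→Yilmaz, Thu-AM→Baptiste, Thu-PM→Yilmaz+Ekwueme, Fri-AM→Baptiste, Fri-PM→Baptiste+Yilmaz, Sat-AM→Ivanova+Ekwueme, Sat-PM→Ivanova+Ekwueme, Sun-AM→Baptiste, Sun-PM→Ivanova.
Total: 120 + 130 + 130 + 125 + 130 + 145 + 125 + 125 + 130 + 120 + 145 + 120 + 145 + 125 + 120 = £1935.

£1935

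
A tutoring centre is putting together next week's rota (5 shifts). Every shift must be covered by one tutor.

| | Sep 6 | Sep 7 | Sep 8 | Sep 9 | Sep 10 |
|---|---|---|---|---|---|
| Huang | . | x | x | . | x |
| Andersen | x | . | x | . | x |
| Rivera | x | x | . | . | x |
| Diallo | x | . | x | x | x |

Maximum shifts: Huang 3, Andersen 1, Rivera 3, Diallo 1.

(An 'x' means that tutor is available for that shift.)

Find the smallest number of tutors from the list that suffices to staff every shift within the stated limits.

5 slots to fill and no one can take more than 3, so at least ⌈5/3⌉ = 2 tutors are needed.
Shifts {Sep 6, Sep 8, Sep 9} need 3 slots, but among the tutors available for them (Huang, Andersen, Rivera, and Diallo) any 2 together supply at most 2. So 2 tutors are not enough.
Huang, Andersen, and Diallo alone can cover everything: Sep 6→Andersen, Sep 7→Huang, Sep 8→Huang, Sep 9→Diallo, Sep 10→Huang.

3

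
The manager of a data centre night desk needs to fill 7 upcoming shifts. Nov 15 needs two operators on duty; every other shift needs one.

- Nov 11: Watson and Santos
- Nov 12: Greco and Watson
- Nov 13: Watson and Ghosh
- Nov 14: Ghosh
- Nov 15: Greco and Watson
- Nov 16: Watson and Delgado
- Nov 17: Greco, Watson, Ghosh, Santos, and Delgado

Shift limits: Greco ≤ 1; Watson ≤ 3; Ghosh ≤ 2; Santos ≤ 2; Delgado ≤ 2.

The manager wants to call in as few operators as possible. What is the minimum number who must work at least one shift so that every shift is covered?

4

8 slots to fill and no one can take more than 3, so at least ⌈8/3⌉ = 3 operators are needed.
Any 3 operators together have capacity at most 3+2+2 = 7 < 8 slots, so 3 can never suffice.
Greco, Watson, Ghosh, and Santos alone can cover everything: Nov 11→Santos, Nov 12→Watson, Nov 13→Ghosh, Nov 14→Ghosh, Nov 15→Greco+Watson, Nov 16→Watson, Nov 17→Santos.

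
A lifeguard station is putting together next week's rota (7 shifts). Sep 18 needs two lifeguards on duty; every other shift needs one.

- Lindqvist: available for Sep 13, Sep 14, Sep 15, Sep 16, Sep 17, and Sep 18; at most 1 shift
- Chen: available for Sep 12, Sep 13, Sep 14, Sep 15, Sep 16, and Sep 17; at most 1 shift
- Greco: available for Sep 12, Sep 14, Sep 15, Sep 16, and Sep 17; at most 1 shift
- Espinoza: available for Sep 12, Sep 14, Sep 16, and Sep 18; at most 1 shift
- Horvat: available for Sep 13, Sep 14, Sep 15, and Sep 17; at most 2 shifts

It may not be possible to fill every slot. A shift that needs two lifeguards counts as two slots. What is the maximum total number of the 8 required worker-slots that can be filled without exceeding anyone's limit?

6

Total capacity across all lifeguards is 1+1+1+1+2 = 6, and 8 slots are needed, so at most 6 can be filled.
An assignment achieving 6: Sep 12→Chen, Sep 13→Horvat, Sep 15→Greco, Sep 17→Horvat, Sep 18→Lindqvist+Espinoza.
Loads: Lindqvist 1/1, Chen 1/1, Greco 1/1, Espinoza 1/1, Horvat 2/2.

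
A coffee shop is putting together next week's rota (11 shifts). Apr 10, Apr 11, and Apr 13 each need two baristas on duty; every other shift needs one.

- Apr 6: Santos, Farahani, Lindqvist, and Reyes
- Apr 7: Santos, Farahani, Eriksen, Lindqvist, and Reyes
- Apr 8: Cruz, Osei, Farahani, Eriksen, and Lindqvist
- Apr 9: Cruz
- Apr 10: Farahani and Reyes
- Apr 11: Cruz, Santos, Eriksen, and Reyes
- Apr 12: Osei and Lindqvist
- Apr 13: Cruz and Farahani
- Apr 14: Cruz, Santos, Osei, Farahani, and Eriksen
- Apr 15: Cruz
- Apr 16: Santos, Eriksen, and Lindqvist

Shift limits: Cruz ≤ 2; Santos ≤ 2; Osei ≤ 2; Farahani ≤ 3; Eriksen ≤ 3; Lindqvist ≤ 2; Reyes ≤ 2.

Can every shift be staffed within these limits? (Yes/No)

Total capacity is 16 and 14 slots are needed, so capacity alone doesn't rule it out.
Shifts {Apr 9, Apr 13, Apr 15} need 4 worker-slots in total, but the baristas available for any of those shifts (Cruz and Farahani) can supply at most 3 among them. So no valid schedule exists.

No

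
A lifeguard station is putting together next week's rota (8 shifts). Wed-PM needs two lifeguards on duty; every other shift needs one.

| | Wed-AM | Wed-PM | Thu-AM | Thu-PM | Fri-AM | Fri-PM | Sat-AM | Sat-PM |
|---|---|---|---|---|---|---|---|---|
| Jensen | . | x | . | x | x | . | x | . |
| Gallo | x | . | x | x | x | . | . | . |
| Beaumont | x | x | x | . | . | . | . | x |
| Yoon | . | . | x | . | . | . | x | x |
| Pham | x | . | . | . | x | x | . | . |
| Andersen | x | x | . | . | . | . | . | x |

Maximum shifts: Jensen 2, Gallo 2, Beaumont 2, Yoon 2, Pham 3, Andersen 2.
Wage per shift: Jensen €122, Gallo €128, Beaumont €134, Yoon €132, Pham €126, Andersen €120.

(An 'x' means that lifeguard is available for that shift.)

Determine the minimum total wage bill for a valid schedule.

Fri-PM can only be covered by Pham, so that assignment is forced.
Picking the cheapest available lifeguard for each shift independently would cost €1102, but that ignores the shift limits.
An optimal schedule: Wed-AM→Pham, Wed-PM→Andersen+Jensen, Thu-AM→Gallo, Thu-PM→Gallo, Fri-AM→Pham, Fri-PM→Pham, Sat-AM→Jensen, Sat-PM→Andersen.
Total: 126 + 120 + 122 + 128 + 128 + 126 + 126 + 122 + 120 = €1118.

€1118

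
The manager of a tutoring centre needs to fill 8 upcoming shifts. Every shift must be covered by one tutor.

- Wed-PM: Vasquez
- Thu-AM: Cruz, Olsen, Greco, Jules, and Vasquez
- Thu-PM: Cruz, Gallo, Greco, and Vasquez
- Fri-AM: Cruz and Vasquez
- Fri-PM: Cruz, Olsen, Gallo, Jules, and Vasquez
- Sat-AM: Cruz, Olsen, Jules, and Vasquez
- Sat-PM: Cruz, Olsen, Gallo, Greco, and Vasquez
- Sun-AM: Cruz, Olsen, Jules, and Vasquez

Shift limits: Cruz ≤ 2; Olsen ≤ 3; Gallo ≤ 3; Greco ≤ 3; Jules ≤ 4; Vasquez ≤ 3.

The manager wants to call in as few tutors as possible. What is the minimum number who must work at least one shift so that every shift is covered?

3

8 slots to fill and no one can take more than 4, so at least ⌈8/4⌉ = 2 tutors are needed.
Any 2 tutors together have capacity at most 4+3 = 7 < 8 slots, so 2 can never suffice.
Cruz, Olsen, and Vasquez alone can cover everything: Wed-PM→Vasquez, Thu-AM→Olsen, Thu-PM→Cruz, Fri-AM→Cruz, Fri-PM→Olsen, Sat-AM→Olsen, Sat-PM→Vasquez, Sun-AM→Vasquez.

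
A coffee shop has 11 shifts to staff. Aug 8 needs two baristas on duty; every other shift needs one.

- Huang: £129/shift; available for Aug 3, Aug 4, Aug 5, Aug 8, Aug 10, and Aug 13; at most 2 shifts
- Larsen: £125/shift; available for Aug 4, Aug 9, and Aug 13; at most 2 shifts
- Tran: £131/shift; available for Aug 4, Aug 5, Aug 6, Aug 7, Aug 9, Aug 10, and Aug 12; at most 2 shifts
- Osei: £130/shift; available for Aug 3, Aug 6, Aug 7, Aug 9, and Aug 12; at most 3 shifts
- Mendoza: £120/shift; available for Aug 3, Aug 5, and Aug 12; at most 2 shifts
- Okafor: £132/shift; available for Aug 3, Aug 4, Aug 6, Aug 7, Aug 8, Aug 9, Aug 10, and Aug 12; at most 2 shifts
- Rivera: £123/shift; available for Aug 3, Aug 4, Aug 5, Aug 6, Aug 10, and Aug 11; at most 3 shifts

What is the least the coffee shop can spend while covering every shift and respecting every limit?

Aug 8 can only be covered by Huang and Okafor, so that assignment is forced.
Aug 11 can only be covered by Rivera, so that assignment is forced.
Picking the cheapest available barista for each shift independently would cost £1493, but that ignores the shift limits.
An optimal schedule: Aug 3→Osei, Aug 4→Huang, Aug 5→Mendoza, Aug 6→Rivera, Aug 7→Osei, Aug 8→Huang+Okafor, Aug 9→Larsen, Aug 10→Rivera, Aug 11→Rivera, Aug 12→Mendoza, Aug 13→Larsen.
Total: 130 + 129 + 120 + 123 + 130 + 129 + 132 + 125 + 123 + 123 + 120 + 125 = £1509.

£1509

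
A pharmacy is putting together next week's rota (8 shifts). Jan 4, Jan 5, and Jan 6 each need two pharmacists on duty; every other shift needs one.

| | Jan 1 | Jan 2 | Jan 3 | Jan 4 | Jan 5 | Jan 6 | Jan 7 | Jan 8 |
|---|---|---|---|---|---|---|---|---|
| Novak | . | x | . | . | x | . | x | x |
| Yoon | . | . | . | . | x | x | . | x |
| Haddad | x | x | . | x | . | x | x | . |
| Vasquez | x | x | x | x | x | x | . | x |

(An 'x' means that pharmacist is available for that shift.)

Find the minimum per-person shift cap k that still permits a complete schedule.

With 4 pharmacists and 11 worker-slots to fill, someone must work at least ⌈11/4⌉ = 3 shifts, so k ≥ 3.
k = 3 works: Jan 1→Haddad, Jan 2→Novak, Jan 3→Vasquez, Jan 4→Haddad+Vasquez, Jan 5→Novak+Yoon, Jan 6→Yoon+Haddad, Jan 7→Novak, Jan 8→Yoon.
Loads: Novak 3, Yoon 3, Haddad 3, Vasquez 2 — all ≤ 3.

3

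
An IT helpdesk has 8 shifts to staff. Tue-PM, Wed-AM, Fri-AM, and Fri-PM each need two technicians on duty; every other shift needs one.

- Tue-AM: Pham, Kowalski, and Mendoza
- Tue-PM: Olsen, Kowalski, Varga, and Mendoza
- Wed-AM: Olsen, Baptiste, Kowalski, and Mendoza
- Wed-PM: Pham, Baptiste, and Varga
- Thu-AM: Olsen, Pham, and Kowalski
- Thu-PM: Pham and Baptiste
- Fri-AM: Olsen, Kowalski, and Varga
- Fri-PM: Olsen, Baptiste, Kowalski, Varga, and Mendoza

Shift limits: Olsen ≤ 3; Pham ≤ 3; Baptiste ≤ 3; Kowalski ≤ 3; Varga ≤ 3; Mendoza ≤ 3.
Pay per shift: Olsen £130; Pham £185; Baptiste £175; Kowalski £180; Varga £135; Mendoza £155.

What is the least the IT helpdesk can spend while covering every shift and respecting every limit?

£1785

Picking the cheapest available technician for each shift independently would cost £1675, but that ignores the shift limits.
An optimal schedule: Tue-AM→Mendoza, Tue-PM→Olsen+Varga, Wed-AM→Mendoza+Baptiste, Wed-PM→Varga, Thu-AM→Olsen, Thu-PM→Baptiste, Fri-AM→Olsen+Varga, Fri-PM→Mendoza+Baptiste.
Total: 155 + 130 + 135 + 155 + 175 + 135 + 130 + 175 + 130 + 135 + 155 + 175 = £1785.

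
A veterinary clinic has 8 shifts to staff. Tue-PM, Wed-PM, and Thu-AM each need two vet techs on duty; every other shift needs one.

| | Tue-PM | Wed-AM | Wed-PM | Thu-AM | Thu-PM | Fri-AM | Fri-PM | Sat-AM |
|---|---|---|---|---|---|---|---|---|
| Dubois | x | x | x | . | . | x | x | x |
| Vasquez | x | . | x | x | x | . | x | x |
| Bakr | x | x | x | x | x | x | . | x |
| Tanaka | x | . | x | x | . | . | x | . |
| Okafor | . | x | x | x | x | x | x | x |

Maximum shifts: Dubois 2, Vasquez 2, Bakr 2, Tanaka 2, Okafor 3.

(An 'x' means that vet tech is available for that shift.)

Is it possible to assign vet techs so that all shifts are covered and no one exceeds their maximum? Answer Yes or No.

One valid schedule: Tue-PM→Bakr+Tanaka, Wed-AM→Dubois, Wed-PM→Tanaka+Okafor, Thu-AM→Bakr+Okafor, Thu-PM→Vasquez, Fri-AM→Dubois, Fri-PM→Vasquez, Sat-AM→Okafor.
Loads: Dubois 2/2, Vasquez 2/2, Bakr 2/2, Tanaka 2/2, Okafor 3/3 — all within limits.

Yes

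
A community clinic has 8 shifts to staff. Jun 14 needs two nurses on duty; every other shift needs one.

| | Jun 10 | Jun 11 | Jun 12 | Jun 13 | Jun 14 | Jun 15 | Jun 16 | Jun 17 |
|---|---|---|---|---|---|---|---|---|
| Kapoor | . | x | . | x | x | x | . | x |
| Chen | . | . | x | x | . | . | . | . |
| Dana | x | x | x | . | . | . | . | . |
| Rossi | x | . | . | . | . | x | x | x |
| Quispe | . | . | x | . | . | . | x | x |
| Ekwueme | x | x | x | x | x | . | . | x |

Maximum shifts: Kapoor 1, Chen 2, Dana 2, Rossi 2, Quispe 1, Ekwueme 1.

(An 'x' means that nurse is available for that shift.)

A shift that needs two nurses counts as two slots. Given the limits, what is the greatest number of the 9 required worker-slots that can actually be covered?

Total capacity across all nurses is 1+2+2+2+1+1 = 9, and 9 slots are needed, so at most 9 can be filled.
An assignment achieving 9: Jun 10→Dana, Jun 11→Dana, Jun 12→Chen, Jun 13→Chen, Jun 14→Kapoor+Ekwueme, Jun 15→Rossi, Jun 16→Rossi, Jun 17→Quispe.
Loads: Kapoor 1/1, Chen 2/2, Dana 2/2, Rossi 2/2, Quispe 1/1, Ekwueme 1/1.

9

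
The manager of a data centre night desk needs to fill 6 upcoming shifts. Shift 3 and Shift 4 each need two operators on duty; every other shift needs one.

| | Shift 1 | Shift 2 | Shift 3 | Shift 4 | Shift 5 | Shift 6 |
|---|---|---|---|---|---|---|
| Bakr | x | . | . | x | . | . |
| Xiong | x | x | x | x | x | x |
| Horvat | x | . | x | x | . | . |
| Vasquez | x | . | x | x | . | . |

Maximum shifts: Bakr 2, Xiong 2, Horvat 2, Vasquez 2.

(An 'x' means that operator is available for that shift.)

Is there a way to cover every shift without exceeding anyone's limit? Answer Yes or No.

No

Total capacity is 8 and 8 slots are needed, so capacity alone doesn't rule it out.
Shifts {Shift 2, Shift 5, Shift 6} need 3 worker-slots in total, but the operators available for any of those shifts (Xiong) can supply at most 2 among them. So no valid schedule exists.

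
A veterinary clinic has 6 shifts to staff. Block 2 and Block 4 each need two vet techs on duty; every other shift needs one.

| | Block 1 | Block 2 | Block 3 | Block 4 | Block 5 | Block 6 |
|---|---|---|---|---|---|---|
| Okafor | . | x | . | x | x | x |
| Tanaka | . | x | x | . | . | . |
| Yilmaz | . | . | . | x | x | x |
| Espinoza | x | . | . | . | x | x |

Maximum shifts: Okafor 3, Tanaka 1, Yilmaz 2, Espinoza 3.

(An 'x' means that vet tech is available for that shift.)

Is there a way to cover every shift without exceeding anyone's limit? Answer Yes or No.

No

Total capacity is 9 and 8 slots are needed, so capacity alone doesn't rule it out.
Shifts {Block 2, Block 3} need 3 worker-slots in total, but the vet techs available for any of those shifts (Okafor and Tanaka) can supply at most 2 among them. So no valid schedule exists.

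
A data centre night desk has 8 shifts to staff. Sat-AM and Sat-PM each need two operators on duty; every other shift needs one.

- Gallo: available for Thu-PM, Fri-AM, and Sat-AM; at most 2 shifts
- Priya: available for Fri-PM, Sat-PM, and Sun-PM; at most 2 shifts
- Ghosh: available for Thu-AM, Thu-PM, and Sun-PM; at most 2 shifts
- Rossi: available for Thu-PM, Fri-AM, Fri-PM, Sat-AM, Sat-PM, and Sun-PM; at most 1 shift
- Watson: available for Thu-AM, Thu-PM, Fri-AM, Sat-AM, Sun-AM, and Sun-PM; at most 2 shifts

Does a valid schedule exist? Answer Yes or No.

Total capacity is 2+2+2+1+2 = 9 but 10 worker-slots are needed — infeasible.

No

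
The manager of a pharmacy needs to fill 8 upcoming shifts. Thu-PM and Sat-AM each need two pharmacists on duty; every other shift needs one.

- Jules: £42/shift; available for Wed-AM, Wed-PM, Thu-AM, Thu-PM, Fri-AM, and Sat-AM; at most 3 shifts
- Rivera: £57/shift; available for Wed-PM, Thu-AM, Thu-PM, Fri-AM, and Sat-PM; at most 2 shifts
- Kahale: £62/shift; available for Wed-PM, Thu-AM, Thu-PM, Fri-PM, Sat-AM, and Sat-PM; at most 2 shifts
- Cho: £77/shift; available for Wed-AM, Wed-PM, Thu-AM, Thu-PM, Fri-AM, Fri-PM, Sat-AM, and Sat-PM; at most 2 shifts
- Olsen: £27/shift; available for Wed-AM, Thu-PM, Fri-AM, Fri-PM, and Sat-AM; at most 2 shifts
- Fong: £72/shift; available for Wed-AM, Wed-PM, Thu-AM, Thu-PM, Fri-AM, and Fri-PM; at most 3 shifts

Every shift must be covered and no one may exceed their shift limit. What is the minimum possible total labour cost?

Picking the cheapest available pharmacist for each shift independently would cost £360, but that ignores the shift limits.
An optimal schedule: Wed-AM→Olsen, Wed-PM→Jules, Thu-AM→Jules, Thu-PM→Kahale+Fong, Fri-AM→Rivera, Fri-PM→Olsen, Sat-AM→Jules+Kahale, Sat-PM→Rivera.
Total: 27 + 42 + 42 + 62 + 72 + 57 + 27 + 42 + 62 + 57 = £490.

£490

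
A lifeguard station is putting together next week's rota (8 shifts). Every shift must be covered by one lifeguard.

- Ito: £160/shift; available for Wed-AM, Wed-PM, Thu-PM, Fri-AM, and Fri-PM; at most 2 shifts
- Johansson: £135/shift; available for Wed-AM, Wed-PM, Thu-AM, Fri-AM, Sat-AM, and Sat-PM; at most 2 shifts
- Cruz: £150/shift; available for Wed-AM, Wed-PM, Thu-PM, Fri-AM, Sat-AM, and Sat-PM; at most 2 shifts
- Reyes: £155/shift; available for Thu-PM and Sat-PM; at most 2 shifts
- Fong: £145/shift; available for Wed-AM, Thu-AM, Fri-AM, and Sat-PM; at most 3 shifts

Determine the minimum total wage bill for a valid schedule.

£1165

Fri-PM can only be covered by Ito, so that assignment is forced.
Picking the cheapest available lifeguard for each shift independently would cost £1120, but that ignores the shift limits.
An optimal schedule: Wed-AM→Fong, Wed-PM→Cruz, Thu-AM→Johansson, Thu-PM→Cruz, Fri-AM→Fong, Fri-PM→Ito, Sat-AM→Johansson, Sat-PM→Fong.
Total: 145 + 150 + 135 + 150 + 145 + 160 + 135 + 145 = £1165.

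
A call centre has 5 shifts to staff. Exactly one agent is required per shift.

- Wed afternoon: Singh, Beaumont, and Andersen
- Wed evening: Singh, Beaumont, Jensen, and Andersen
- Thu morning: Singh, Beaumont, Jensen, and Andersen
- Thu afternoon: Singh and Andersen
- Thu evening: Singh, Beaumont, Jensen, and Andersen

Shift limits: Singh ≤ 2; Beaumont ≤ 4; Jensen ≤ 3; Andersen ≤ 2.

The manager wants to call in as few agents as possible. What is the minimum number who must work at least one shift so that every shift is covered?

5 slots to fill and no one can take more than 4, so at least ⌈5/4⌉ = 2 agents are needed.
Singh and Beaumont alone can cover everything: Wed afternoon→Singh, Wed evening→Beaumont, Thu morning→Beaumont, Thu afternoon→Singh, Thu evening→Beaumont.

2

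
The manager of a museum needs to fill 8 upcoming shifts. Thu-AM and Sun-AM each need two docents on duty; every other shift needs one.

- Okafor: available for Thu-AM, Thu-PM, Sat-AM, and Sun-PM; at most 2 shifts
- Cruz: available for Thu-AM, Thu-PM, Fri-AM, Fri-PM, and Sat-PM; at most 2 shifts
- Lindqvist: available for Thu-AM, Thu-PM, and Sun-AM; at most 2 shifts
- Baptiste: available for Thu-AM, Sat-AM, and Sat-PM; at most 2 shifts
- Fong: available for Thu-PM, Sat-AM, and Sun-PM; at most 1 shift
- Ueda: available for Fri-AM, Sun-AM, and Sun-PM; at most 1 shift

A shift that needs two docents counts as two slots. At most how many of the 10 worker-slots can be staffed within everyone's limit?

10

Total capacity across all docents is 2+2+2+2+1+1 = 10, and 10 slots are needed, so at most 10 can be filled.
An assignment achieving 10: Thu-AM→Lindqvist+Baptiste, Thu-PM→Fong, Fri-AM→Cruz, Fri-PM→Cruz, Sat-AM→Okafor, Sat-PM→Baptiste, Sun-AM→Lindqvist+Ueda, Sun-PM→Okafor.
Loads: Okafor 2/2, Cruz 2/2, Lindqvist 2/2, Baptiste 2/2, Fong 1/1, Ueda 1/1.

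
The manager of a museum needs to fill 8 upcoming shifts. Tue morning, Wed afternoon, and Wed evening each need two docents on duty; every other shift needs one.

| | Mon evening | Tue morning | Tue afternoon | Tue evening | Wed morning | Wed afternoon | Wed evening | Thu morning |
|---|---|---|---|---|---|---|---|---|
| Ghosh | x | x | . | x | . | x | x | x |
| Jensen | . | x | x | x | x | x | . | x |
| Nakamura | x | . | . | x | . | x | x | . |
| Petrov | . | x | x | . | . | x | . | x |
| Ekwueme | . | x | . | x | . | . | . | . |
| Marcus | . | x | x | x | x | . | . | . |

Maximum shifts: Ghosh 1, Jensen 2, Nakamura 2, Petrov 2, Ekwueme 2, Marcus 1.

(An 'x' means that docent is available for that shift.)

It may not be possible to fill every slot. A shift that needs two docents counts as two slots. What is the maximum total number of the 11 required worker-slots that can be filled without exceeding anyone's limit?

10

Total capacity across all docents is 1+2+2+2+2+1 = 10, and 11 slots are needed, so at most 10 can be filled.
An assignment achieving 10: Mon evening→Ghosh, Tue morning→Ekwueme+Marcus, Tue afternoon→Jensen, Tue evening→Ekwueme, Wed morning→Jensen, Wed afternoon→Nakamura+Petrov, Wed evening→Nakamura, Thu morning→Petrov.
Loads: Ghosh 1/1, Jensen 2/2, Nakamura 2/2, Petrov 2/2, Ekwueme 2/2, Marcus 1/1.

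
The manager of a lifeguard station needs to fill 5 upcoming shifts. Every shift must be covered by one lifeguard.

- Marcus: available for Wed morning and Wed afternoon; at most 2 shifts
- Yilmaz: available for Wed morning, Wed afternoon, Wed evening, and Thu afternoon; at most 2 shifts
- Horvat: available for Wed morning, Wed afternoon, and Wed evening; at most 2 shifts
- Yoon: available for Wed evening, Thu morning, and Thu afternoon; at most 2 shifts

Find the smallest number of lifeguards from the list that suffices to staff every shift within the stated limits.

5 slots to fill and no one can take more than 2, so at least ⌈5/2⌉ = 3 lifeguards are needed.
Marcus, Yilmaz, and Yoon alone can cover everything: Wed morning→Marcus, Wed afternoon→Marcus, Wed evening→Yilmaz, Thu morning→Yoon, Thu afternoon→Yilmaz.

3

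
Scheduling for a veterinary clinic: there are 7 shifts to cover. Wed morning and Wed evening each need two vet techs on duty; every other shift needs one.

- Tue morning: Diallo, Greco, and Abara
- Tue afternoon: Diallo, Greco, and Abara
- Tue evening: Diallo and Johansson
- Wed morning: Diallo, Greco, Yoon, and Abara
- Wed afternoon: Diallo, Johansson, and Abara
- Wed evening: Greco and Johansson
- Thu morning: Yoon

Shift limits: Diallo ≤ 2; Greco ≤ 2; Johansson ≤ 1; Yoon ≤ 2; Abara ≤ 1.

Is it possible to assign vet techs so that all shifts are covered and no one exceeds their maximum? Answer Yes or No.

Total capacity is 2+2+1+2+1 = 8 but 9 worker-slots are needed — infeasible.

No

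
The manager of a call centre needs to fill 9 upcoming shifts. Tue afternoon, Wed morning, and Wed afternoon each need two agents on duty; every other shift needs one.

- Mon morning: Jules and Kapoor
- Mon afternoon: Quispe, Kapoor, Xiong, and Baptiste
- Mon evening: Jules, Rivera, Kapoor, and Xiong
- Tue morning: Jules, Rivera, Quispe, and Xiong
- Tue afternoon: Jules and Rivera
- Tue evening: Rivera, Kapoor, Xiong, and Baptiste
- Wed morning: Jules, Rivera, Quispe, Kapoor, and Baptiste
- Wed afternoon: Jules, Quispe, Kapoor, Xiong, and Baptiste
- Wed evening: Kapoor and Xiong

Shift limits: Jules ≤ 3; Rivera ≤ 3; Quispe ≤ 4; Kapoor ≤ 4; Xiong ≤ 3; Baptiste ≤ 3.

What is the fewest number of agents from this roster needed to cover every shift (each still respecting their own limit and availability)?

4

12 slots to fill and no one can take more than 4, so at least ⌈12/4⌉ = 3 agents are needed.
Any 3 agents together have capacity at most 4+4+3 = 11 < 12 slots, so 3 can never suffice.
Jules, Rivera, Quispe, and Kapoor alone can cover everything: Mon morning→Jules, Mon afternoon→Quispe, Mon evening→Jules, Tue morning→Rivera, Tue afternoon→Jules+Rivera, Tue evening→Rivera, Wed morning→Quispe+Kapoor, Wed afternoon→Quispe+Kapoor, Wed evening→Kapoor.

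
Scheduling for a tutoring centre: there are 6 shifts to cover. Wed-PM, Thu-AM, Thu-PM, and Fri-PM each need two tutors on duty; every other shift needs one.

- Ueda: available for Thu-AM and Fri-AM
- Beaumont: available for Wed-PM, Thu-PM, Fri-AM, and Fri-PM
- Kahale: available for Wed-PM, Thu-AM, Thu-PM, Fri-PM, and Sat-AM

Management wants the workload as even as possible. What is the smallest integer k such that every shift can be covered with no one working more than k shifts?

5

With 3 tutors and 10 worker-slots to fill, someone must work at least ⌈10/3⌉ = 4 shifts, so k ≥ 4.
k = 4 fails: Shifts {Wed-PM, Thu-AM, Thu-PM, Fri-PM, Sat-AM} need 9 worker-slots in total, but the tutors available for any of those shifts (Ueda, Beaumont, and Kahale) can supply at most 8 among them. So no valid schedule exists.
k = 5 works: Wed-PM→Beaumont+Kahale, Thu-AM→Ueda+Kahale, Thu-PM→Beaumont+Kahale, Fri-AM→Ueda, Fri-PM→Beaumont+Kahale, Sat-AM→Kahale.
Loads: Ueda 2, Beaumont 3, Kahale 5 — all ≤ 5.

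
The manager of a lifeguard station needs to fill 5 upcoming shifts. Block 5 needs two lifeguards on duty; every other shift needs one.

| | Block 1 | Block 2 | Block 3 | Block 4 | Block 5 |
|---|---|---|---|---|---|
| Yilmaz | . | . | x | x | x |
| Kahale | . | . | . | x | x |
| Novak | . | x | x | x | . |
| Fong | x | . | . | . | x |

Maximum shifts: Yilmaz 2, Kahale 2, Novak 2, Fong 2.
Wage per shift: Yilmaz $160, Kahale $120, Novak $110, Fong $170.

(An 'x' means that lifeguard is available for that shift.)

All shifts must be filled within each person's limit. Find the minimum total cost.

$790

Block 1 can only be covered by Fong, so that assignment is forced.
Block 2 can only be covered by Novak, so that assignment is forced.
Picking the cheapest available lifeguard for each shift independently would cost $780, but that ignores the shift limits.
An optimal schedule: Block 1→Fong, Block 2→Novak, Block 3→Novak, Block 4→Kahale, Block 5→Kahale+Yilmaz.
Total: 170 + 110 + 110 + 120 + 120 + 160 = $790.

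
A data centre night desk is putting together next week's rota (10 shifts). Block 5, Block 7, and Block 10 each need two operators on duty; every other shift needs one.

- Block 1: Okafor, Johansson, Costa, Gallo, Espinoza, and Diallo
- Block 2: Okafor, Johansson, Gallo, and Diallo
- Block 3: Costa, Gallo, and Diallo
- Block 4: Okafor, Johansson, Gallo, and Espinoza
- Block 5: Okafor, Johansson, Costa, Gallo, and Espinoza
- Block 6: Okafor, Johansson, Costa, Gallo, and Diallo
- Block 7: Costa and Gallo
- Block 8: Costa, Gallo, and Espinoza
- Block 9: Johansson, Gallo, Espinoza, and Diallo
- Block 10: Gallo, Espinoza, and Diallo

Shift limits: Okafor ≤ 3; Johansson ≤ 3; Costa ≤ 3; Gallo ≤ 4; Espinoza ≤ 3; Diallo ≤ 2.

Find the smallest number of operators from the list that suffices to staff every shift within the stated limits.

13 slots to fill and no one can take more than 4, so at least ⌈13/4⌉ = 4 operators are needed.
Okafor, Costa, Gallo, and Espinoza alone can cover everything: Block 1→Espinoza, Block 2→Okafor, Block 3→Costa, Block 4→Okafor, Block 5→Gallo+Espinoza, Block 6→Okafor, Block 7→Costa+Gallo, Block 8→Costa, Block 9→Gallo, Block 10→Gallo+Espinoza.

4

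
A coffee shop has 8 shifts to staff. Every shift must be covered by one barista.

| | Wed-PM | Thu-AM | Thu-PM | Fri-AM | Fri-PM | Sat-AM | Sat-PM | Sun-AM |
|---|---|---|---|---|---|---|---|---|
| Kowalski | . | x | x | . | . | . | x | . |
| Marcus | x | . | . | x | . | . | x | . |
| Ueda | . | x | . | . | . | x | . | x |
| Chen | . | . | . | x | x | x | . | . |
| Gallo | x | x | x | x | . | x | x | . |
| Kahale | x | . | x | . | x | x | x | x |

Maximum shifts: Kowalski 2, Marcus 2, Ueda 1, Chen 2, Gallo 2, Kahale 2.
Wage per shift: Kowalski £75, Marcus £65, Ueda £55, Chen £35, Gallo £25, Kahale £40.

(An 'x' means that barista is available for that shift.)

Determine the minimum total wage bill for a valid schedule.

Picking the cheapest available barista for each shift independently would cost £225, but that ignores the shift limits.
An optimal schedule: Wed-PM→Gallo, Thu-AM→Gallo, Thu-PM→Kahale, Fri-AM→Chen, Fri-PM→Chen, Sat-AM→Ueda, Sat-PM→Marcus, Sun-AM→Kahale.
Total: 25 + 25 + 40 + 35 + 35 + 55 + 65 + 40 = £320.

£320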